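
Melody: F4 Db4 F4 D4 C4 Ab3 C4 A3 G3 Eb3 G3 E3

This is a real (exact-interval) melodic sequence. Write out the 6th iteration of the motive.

E2 C2 E2 C#2

The 4-note cells begin on F4, C4, G3 — each down a 4th from the last.
Carrying on: D3 → A2 → E2.
From E2 the exact shape gives E2 C2 E2 C#2.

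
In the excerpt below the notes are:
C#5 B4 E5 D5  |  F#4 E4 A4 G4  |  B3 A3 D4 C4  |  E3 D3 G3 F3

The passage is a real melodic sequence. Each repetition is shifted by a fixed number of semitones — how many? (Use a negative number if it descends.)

With a 4-note motive the entries are C#5, F#4, B3, E3, each down a 5th from the previous.
Counting half-steps from C#5 to F#4: -7.

-7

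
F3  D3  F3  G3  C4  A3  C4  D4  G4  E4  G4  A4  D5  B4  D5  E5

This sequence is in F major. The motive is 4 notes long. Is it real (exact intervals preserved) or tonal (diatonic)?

Each cell has the same semitone pattern (-3, 3, 2) — intervals are preserved exactly.
And B4 lies outside F major, so the sequence is real rather than tonal.

real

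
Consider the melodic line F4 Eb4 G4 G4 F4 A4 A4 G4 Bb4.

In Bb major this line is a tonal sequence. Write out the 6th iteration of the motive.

With a 3-note motive the entries are F4, G4, A4, each up a 2nd from the previous.
Extending up a 2nd: Bb4 → C5 → D5.
Statement 6 starts on D5 and keeps the same diatonic contour: D5 C5 Eb5.

D5 C5 Eb5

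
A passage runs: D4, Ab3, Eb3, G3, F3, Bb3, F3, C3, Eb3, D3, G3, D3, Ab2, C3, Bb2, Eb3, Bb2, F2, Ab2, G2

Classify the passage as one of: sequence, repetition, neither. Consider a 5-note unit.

sequence

Each 5-note cell is the previous one transposed down a 3rd.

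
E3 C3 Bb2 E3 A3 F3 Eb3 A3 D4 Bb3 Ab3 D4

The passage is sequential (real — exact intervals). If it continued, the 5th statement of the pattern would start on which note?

C5

The 4-note cells begin on E3, A3, D4 — each up a 4th from the last.
Continuing: G4 → C5. Statement 5 starts on C5.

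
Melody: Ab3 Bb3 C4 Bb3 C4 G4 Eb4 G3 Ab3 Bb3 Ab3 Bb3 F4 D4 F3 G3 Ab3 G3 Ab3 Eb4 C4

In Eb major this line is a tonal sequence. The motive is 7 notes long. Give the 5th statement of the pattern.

D3 Eb3 F3 Eb3 F3 C4 Ab3

Taking 7-note groups, the heads are Ab3, G3, F3: the pattern moves down a 2nd.
Continuing the starts: Eb3 → D3.
From D3 the diatonic shape gives D3 Eb3 F3 Eb3 F3 C4 Ab3.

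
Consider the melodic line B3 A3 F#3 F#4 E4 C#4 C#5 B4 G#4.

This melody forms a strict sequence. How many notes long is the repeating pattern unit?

3

9 notes total. Splitting into 3 groups of 3:
B3 A3 F#3 | F#4 E4 C#4 | C#5 B4 G#4
That's a consistent up a 5th shift per cell, and no other grouping gives one.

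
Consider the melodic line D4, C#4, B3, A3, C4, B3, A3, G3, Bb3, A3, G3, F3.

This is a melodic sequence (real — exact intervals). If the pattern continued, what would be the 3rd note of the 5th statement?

The unit is 4 notes. Position-3 pitches of the 3 shown cells: B3, A3, G3.
Each moves down a 2nd. Continuing: F3 → Eb3.

Eb3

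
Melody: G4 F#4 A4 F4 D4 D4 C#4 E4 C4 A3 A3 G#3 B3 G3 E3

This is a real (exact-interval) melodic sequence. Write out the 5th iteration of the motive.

Taking 5-note groups, the heads are G4, D4, A3: the pattern moves down a 4th.
Carrying on: E3 → B2.
From B2 the exact shape gives B2 A#2 C#3 A2 F#2.

B2 A#2 C#3 A2 F#2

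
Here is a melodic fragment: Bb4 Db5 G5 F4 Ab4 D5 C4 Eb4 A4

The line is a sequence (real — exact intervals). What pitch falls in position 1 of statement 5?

D3

The unit is 3 notes. Position-1 pitches of the 3 shown cells: Bb4, F4, C4.
Carrying that down a 4th forward: G3 → D3.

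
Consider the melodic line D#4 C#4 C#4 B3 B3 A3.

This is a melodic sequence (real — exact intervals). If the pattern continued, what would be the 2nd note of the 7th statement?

Db3

With 2-note cells, note 2 of each statement runs C#4, B3, A3.
Each moves down a 2nd. Continuing: G3 → F3 → Eb3 → Db3.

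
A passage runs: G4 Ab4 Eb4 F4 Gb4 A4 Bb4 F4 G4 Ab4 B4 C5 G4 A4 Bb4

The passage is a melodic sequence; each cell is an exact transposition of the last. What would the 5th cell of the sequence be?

The 5-note cells begin on G4, A4, B4 — each up a 2nd from the last.
Continuing the starts: C#5 → D#5.
From D#5 the exact shape gives D#5 E5 B4 C#5 D5.

D#5 E5 B4 C#5 D5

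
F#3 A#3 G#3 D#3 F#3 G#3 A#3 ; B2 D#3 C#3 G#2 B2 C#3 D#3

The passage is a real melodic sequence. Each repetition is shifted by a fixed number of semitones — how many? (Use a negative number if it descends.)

Taking 7-note groups, the heads are F#3, B2: the pattern moves down a 5th.
Counting half-steps from F#3 to B2: -7.

-7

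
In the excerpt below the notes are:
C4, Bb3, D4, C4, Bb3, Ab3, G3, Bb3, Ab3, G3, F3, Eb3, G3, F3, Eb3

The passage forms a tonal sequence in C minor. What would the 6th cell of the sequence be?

The 5-note cells begin on C4, Ab3, F3 — each down a 3rd from the last.
Continuing the starts: D3 → Bb2 → G2.
So cell 6 is G2 F2 Ab2 G2 F2.

G2 F2 Ab2 G2 F2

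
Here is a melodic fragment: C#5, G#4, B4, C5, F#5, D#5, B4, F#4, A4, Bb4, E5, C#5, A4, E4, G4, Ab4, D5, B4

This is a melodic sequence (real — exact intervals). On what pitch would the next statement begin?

Taking 6-note groups, the heads are C#5, B4, A4: the pattern moves down a 2nd.
The next head, down a 2nd from A4, is G4.

G4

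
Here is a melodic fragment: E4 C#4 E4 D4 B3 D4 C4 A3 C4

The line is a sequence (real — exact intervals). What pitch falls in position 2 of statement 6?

With 3-note cells, note 2 of each statement runs C#4, B3, A3.
Extending down a 2nd: G3 → F3 → Eb3.

Eb3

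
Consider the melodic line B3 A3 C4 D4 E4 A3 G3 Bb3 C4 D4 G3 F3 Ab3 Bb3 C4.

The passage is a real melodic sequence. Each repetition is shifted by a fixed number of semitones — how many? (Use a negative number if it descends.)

The 5-note cells begin on B3, A3, G3 — each down a 2nd from the last.
Counting half-steps from B3 to A3: -2.

-2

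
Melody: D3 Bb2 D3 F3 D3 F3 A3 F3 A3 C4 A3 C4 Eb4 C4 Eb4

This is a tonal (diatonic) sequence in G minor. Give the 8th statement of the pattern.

D5 Bb4 D5

The 3-note cells begin on D3, F3, A3, C4, Eb4 — each up a 3rd from the last.
Extending up a 3rd: G4 → Bb4 → D5.
Statement 8 starts on D5 and keeps the same diatonic contour: D5 Bb4 D5.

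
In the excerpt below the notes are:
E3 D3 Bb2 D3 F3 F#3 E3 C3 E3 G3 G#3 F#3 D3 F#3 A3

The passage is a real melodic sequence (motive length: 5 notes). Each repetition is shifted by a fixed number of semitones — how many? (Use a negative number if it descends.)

The 5-note cells begin on E3, F#3, G#3 — each up a 2nd from the last.
E3→F#3 is 54 − 52 = 2 semitones.

2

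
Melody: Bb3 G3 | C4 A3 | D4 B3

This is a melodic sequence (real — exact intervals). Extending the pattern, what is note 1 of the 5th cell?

F#4

The unit is 2 notes. Position-1 pitches of the 3 shown cells: Bb3, C4, D4.
Each moves up a 2nd. Continuing: E4 → F#4.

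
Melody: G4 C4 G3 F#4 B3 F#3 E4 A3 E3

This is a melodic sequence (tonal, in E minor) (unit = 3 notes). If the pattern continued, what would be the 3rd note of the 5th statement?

The unit is 3 notes. Position-3 pitches of the 3 shown cells: G3, F#3, E3.
Carrying that down a 2nd forward: D3 → C3.

C3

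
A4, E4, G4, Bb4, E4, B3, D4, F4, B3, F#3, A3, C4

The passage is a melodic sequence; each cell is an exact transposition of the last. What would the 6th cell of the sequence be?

G#2 D#2 F#2 A2

Taking 4-note groups, the heads are A4, E4, B3: the pattern moves down a 4th.
Continuing the starts: F#3 → C#3 → G#2.
So cell 6 is G#2 D#2 F#2 A2.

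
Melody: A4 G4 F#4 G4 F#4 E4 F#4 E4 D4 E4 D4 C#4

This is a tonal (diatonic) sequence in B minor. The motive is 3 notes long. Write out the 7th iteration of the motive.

The 3-note cells begin on A4, G4, F#4, E4 — each down a 2nd from the last.
Continuing the starts: D4 → C#4 → B3.
From B3 the diatonic shape gives B3 A3 G3.

B3 A3 G3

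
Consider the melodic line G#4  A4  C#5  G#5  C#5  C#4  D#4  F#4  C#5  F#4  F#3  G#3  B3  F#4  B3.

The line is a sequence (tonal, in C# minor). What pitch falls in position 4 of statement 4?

Grouping in 5s, the 4th note of each cell is G#5, C#5, F#4.
From F#4, down a 5th gives B3.

B3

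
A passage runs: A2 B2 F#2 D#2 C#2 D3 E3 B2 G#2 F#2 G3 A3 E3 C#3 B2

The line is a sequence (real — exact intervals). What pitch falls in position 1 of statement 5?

F4

The unit is 5 notes. Position-1 pitches of the 3 shown cells: A2, D3, G3.
Carrying that up a 4th forward: C4 → F4.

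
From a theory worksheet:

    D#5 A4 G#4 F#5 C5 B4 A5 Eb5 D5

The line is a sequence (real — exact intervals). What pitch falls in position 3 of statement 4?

F5

With 3-note cells, note 3 of each statement runs G#4, B4, D5.
One more up a 3rd gives F5.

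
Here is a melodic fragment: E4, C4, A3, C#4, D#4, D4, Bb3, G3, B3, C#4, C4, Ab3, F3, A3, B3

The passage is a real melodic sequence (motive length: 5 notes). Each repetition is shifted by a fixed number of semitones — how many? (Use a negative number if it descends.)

With a 5-note motive the entries are E4, D4, C4, each down a 2nd from the previous.
Counting half-steps from E4 to D4: -2.

-2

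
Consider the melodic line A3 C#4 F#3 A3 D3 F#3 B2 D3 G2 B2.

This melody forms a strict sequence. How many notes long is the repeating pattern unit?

2

Try groups of 2 (5 cells in 10 notes):
A3 C#4 | F#3 A3 | D3 F#3 | B2 D3 | G2 B2
Each cell is the previous one down a 3rd — so the unit is 2 notes.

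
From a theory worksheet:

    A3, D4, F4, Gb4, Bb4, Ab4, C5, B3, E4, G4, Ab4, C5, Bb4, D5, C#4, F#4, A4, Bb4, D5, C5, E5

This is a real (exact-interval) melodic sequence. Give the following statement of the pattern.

The 7-note cells begin on A3, B3, C#4 — each up a 2nd from the last.
So cell 4 is D#4 G#4 B4 C5 E5 D5 F#5.

D#4 G#4 B4 C5 E5 D5 F#5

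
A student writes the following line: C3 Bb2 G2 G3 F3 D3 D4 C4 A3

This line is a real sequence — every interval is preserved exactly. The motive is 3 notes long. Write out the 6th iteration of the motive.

With a 3-note motive the entries are C3, G3, D4, each up a 5th from the previous.
Carrying on: A4 → E5 → B5.
From B5 the exact shape gives B5 A5 F#5.

B5 A5 F#5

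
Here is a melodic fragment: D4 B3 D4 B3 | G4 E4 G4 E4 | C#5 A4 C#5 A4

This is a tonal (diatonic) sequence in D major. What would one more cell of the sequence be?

F#5 D5 F#5 D5

With a 4-note motive the entries are D4, G4, C#5, each up a 4th from the previous.
From F#5 the diatonic shape gives F#5 D5 F#5 D5.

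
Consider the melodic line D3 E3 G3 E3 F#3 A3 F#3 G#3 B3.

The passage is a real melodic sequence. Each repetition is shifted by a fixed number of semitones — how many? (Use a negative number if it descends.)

2

Unit = 3 notes; the statements start on D3, E3, F#3, moving up a 2nd each time.
Counting half-steps from D3 to E3: 2.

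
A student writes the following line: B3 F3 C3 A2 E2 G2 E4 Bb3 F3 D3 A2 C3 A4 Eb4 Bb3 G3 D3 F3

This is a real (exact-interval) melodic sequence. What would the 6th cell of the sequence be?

C6 Gb5 Db5 Bb4 F4 Ab4

The 6-note cells begin on B3, E4, A4 — each up a 4th from the last.
Continuing the starts: D5 → G5 → C6.
So cell 6 is C6 Gb5 Db5 Bb4 F4 Ab4.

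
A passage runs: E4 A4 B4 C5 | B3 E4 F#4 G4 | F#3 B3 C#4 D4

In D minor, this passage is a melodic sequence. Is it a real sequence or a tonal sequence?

real

Each cell has the same semitone pattern (5, 2, 1) — intervals are preserved exactly.
And B4 lies outside D minor, so the sequence is real rather than tonal.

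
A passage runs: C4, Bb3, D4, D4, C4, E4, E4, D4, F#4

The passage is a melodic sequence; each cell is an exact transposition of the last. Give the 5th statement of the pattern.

With a 3-note motive the entries are C4, D4, E4, each up a 2nd from the previous.
Carrying on: F#4 → G#4.
Statement 5 starts on G#4 and keeps the same exact contour: G#4 F#4 A#4.

G#4 F#4 A#4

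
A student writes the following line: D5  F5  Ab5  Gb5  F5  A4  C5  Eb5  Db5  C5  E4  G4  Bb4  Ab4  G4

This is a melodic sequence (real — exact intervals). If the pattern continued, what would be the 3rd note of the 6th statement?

G3

With 5-note cells, note 3 of each statement runs Ab5, Eb5, Bb4.
Extending down a 4th: F4 → C4 → G3.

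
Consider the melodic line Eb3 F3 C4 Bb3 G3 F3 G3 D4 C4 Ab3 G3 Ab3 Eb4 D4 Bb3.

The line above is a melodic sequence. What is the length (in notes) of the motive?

5

Try groups of 5 (3 cells in 15 notes):
Eb3 F3 C4 Bb3 G3 | F3 G3 D4 C4 Ab3 | G3 Ab3 Eb4 D4 Bb3
That's a consistent up a 2nd shift per cell, and no other grouping gives one.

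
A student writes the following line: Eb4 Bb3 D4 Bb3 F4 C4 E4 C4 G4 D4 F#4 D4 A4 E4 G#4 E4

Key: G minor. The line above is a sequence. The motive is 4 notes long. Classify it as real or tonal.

Each cell has the same semitone pattern (-5, 4, -4) — intervals are preserved exactly.
And E4 lies outside G minor, so the sequence is real rather than tonal.

real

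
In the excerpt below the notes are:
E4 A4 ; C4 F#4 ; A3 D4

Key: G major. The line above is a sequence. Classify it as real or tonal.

tonal

Every note is diatonic to G major.
Cell 1 has +5 semitones from note 1 to 2, but cell 2 has +6 — the interval quality changes while the contour stays the same, which is the hallmark of a tonal sequence.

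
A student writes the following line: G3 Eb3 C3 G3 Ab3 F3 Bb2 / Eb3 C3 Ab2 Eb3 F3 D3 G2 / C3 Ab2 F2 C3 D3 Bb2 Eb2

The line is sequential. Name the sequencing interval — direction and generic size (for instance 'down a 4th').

With a 7-note motive the entries are G3, Eb3, C3, each down a 3rd from the previous.
G3 to Eb3 is down a 3rd.

down a 3rd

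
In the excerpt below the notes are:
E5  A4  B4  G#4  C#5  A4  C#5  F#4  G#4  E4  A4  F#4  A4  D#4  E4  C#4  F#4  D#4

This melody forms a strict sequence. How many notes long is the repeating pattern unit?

6

Try groups of 6 (3 cells in 18 notes):
E5 A4 B4 G#4 C#5 A4 | C#5 F#4 G#4 E4 A4 F#4 | A4 D#4 E4 C#4 F#4 D#4
Each cell is the previous one down a 3rd — so the unit is 6 notes.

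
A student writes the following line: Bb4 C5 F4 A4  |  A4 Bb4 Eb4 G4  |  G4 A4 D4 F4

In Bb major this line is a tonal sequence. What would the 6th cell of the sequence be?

D4 Eb4 A3 C4

With a 4-note motive the entries are Bb4, A4, G4, each down a 2nd from the previous.
Extending down a 2nd: F4 → Eb4 → D4.
From D4 the diatonic shape gives D4 Eb4 A3 C4.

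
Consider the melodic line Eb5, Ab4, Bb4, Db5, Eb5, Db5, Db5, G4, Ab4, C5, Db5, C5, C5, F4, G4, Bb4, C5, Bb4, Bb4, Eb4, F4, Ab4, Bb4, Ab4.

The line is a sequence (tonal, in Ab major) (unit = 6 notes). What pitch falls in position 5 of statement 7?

The unit is 6 notes. Position-5 pitches of the 4 shown cells: Eb5, Db5, C5, Bb4.
Extending down a 2nd: Ab4 → G4 → F4.

F4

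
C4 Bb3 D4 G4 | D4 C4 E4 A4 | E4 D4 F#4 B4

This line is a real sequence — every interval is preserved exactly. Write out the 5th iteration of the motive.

G#4 F#4 A#4 D#5

With a 4-note motive the entries are C4, D4, E4, each up a 2nd from the previous.
Carrying on: F#4 → G#4.
Statement 5 starts on G#4 and keeps the same exact contour: G#4 F#4 A#4 D#5.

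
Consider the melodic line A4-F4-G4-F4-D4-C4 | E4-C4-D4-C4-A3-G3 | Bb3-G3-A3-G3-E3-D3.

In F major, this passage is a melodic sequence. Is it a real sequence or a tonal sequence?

Every note is diatonic to F major.
Cell 1 has -4 semitones from note 1 to 2, but cell 3 has -3 — the interval quality changes while the contour stays the same, which is the hallmark of a tonal sequence.

tonal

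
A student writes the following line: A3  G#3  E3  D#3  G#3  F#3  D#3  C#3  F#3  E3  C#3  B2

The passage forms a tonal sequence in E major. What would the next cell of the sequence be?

E3 D#3 B2 A2

The 4-note cells begin on A3, G#3, F#3 — each down a 2nd from the last.
Statement 4 starts on E3 and keeps the same diatonic contour: E3 D#3 B2 A2.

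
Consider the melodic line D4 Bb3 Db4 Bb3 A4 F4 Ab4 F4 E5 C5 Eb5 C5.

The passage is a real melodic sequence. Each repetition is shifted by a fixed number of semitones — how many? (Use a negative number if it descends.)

7

Taking 4-note groups, the heads are D4, A4, E5: the pattern moves up a 5th.
Counting half-steps from D4 to A4: 7.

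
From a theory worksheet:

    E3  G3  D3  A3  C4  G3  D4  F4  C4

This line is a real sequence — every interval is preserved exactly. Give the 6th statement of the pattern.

F5 Ab5 Eb5

The 3-note cells begin on E3, A3, D4 — each up a 4th from the last.
Carrying on: G4 → C5 → F5.
From F5 the exact shape gives F5 Ab5 Eb5.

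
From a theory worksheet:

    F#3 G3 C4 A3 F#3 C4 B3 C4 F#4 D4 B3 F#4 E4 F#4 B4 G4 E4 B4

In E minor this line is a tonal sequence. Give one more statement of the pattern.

Taking 6-note groups, the heads are F#3, B3, E4: the pattern moves up a 4th.
From A4 the diatonic shape gives A4 B4 E5 C5 A4 E5.

A4 B4 E5 C5 A4 E5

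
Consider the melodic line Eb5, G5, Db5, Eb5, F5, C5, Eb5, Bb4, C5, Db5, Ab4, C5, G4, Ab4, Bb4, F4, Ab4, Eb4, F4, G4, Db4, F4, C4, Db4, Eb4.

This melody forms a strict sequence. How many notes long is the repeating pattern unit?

Try groups of 5 (5 cells in 25 notes):
Eb5 G5 Db5 Eb5 F5 | C5 Eb5 Bb4 C5 Db5 | Ab4 C5 G4 Ab4 Bb4 | F4 Ab4 Eb4 F4 G4 | Db4 F4 C4 Db4 Eb4
That's a consistent down a 3rd shift per cell, and no other grouping gives one.

5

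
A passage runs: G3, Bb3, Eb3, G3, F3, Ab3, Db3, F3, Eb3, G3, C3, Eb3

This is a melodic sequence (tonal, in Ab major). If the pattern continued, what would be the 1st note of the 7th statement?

Ab2

Grouping in 4s, the 1st note of each cell is G3, F3, Eb3.
Each moves down a 2nd. Continuing: Db3 → C3 → Bb2 → Ab2.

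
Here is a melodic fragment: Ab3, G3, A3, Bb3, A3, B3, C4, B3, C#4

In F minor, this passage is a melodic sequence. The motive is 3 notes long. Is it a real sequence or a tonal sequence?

real

Each cell has the same semitone pattern (-1, 2) — intervals are preserved exactly.
And A3 lies outside F minor, so the sequence is real rather than tonal.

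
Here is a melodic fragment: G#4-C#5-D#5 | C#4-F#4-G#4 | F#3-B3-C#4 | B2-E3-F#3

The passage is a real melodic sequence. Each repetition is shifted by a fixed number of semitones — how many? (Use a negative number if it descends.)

-7

The 3-note cells begin on G#4, C#4, F#3, B2 — each down a 5th from the last.
G#4→C#4 is 61 − 68 = -7 semitones.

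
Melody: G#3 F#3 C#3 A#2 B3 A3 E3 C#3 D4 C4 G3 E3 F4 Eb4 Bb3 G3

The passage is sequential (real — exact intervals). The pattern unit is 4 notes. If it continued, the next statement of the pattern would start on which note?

The 4-note cells begin on G#3, B3, D4, F4 — each up a 3rd from the last.
One more step up a 3rd gives Ab4.

Ab4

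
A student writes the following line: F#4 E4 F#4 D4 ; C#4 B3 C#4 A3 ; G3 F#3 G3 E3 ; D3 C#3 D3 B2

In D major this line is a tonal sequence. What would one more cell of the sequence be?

Taking 4-note groups, the heads are F#4, C#4, G3, D3: the pattern moves down a 4th.
Statement 5 starts on A2 and keeps the same diatonic contour: A2 G2 A2 F#2.

A2 G2 A2 F#2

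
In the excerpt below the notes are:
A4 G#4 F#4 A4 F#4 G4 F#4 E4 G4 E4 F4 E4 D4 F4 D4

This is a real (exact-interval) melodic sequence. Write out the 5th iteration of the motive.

Db4 C4 Bb3 Db4 Bb3

Unit = 5 notes; the statements start on A4, G4, F4, moving down a 2nd each time.
Carrying on: Eb4 → Db4.
So cell 5 is Db4 C4 Bb3 Db4 Bb3.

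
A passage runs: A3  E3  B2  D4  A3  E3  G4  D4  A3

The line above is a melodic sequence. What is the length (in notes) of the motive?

3

There are 9 notes; a 3-note unit gives 3 cells:
A3 E3 B2 | D4 A3 E3 | G4 D4 A3
Each cell is the previous one up a 4th — so the unit is 3 notes.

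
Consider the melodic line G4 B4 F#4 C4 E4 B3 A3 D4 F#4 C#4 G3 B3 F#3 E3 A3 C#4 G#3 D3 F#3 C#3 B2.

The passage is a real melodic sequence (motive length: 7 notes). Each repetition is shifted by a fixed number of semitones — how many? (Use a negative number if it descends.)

The 7-note cells begin on G4, D4, A3 — each down a 4th from the last.
Counting half-steps from G4 to D4: -5.

-5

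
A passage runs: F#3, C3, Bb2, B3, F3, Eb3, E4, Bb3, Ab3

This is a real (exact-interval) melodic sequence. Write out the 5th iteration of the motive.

D5 Ab4 Gb4

Taking 3-note groups, the heads are F#3, B3, E4: the pattern moves up a 4th.
Continuing the starts: A4 → D5.
From D5 the exact shape gives D5 Ab4 Gb4.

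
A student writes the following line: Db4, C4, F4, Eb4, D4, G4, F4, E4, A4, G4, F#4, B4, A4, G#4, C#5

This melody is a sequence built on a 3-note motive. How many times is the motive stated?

15 notes in groups of 3 gives 15/3 = 5 statements.
Starts: Db4, Eb4, F4, G4, A4 — each up a 2nd.

5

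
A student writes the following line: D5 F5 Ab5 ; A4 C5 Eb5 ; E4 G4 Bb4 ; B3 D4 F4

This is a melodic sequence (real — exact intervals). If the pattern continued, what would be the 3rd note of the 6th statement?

G3

The unit is 3 notes. Position-3 pitches of the 4 shown cells: Ab5, Eb5, Bb4, F4.
Extending down a 4th: C4 → G3.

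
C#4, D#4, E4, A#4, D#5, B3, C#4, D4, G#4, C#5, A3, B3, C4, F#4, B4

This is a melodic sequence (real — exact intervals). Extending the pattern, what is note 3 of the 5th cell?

Ab3

The unit is 5 notes. Position-3 pitches of the 3 shown cells: E4, D4, C4.
Carrying that down a 2nd forward: Bb3 → Ab3.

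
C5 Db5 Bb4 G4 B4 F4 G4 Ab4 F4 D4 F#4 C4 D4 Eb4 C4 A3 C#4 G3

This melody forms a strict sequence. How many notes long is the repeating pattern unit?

6

There are 18 notes; a 6-note unit gives 3 cells:
C5 Db5 Bb4 G4 B4 F4 | G4 Ab4 F4 D4 F#4 C4 | D4 Eb4 C4 A3 C#4 G3
Every group is a transposition down a 4th of the one before; no shorter unit works.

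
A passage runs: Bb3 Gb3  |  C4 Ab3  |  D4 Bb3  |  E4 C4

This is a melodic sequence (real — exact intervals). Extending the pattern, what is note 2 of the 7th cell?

Grouping in 2s, the 2nd note of each cell is Gb3, Ab3, Bb3, C4.
Carrying that up a 2nd forward: D4 → E4 → F#4.

F#4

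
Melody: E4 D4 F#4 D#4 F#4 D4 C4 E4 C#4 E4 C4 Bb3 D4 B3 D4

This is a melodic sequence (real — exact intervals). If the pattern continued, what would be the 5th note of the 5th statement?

With 5-note cells, note 5 of each statement runs F#4, E4, D4.
Carrying that down a 2nd forward: C4 → Bb3.

Bb3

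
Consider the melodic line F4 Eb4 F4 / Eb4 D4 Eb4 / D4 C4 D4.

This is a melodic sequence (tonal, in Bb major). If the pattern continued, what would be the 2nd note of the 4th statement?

With 3-note cells, note 2 of each statement runs Eb4, D4, C4.
From C4, down a 2nd gives Bb3.

Bb3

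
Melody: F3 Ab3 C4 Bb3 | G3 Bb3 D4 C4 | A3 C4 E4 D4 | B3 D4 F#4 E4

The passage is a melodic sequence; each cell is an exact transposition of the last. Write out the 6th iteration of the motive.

With a 4-note motive the entries are F3, G3, A3, B3, each up a 2nd from the previous.
Carrying on: C#4 → D#4.
So cell 6 is D#4 F#4 A#4 G#4.

D#4 F#4 A#4 G#4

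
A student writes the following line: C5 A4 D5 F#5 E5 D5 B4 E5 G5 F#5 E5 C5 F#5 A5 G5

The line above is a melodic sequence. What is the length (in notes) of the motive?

5

15 notes total. Splitting into 3 groups of 5:
C5 A4 D5 F#5 E5 | D5 B4 E5 G5 F#5 | E5 C5 F#5 A5 G5
Every group is a transposition up a 2nd of the one before; no shorter unit works.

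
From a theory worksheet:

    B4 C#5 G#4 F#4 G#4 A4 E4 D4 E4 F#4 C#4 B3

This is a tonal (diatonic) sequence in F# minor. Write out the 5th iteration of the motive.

Unit = 4 notes; the statements start on B4, G#4, E4, moving down a 3rd each time.
Continuing the starts: C#4 → A3.
From A3 the diatonic shape gives A3 B3 F#3 E3.

A3 B3 F#3 E3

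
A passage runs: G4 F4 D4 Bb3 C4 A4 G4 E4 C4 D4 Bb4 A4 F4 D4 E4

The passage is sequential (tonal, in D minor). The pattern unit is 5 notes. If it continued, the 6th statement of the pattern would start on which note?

The 5-note cells begin on G4, A4, Bb4 — each up a 2nd from the last.
Extending the heads up a 2nd: C5 → D5 → E5.

E5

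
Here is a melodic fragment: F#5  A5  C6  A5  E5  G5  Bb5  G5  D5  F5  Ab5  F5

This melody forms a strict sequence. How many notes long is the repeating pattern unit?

4

Try groups of 4 (3 cells in 12 notes):
F#5 A5 C6 A5 | E5 G5 Bb5 G5 | D5 F5 Ab5 F5
That's a consistent down a 2nd shift per cell, and no other grouping gives one.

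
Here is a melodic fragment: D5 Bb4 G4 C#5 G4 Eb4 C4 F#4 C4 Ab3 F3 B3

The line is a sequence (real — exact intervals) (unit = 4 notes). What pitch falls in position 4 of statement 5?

A2

The unit is 4 notes. Position-4 pitches of the 3 shown cells: C#5, F#4, B3.
Carrying that down a 5th forward: E3 → A2.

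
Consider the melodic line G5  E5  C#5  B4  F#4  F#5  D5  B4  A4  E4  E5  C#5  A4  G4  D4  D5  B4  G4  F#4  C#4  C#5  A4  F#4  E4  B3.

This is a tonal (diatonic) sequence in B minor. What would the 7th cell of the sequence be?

A4 F#4 D4 C#4 G3

Unit = 5 notes; the statements start on G5, F#5, E5, D5, C#5, moving down a 2nd each time.
Carrying on: B4 → A4.
Statement 7 starts on A4 and keeps the same diatonic contour: A4 F#4 D4 C#4 G3.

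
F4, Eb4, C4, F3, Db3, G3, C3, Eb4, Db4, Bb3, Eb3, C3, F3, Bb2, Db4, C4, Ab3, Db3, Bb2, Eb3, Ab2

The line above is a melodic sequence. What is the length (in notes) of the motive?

7

Try groups of 7 (3 cells in 21 notes):
F4 Eb4 C4 F3 Db3 G3 C3 | Eb4 Db4 Bb3 Eb3 C3 F3 Bb2 | Db4 C4 Ab3 Db3 Bb2 Eb3 Ab2
Every group is a transposition down a 2nd of the one before; no shorter unit works.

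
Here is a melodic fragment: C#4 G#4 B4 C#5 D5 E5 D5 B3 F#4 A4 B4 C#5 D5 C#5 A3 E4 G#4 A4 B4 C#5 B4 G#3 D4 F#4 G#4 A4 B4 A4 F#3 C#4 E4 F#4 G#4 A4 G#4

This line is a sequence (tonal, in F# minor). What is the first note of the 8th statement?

C#3

The 7-note cells begin on C#4, B3, A3, G#3, F#3 — each down a 2nd from the last.
Extending the heads down a 2nd: E3 → D3 → C#3.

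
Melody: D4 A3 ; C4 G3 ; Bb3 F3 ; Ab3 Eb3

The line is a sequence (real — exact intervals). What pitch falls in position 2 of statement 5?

Db3

The unit is 2 notes. Position-2 pitches of the 4 shown cells: A3, G3, F3, Eb3.
Each moves down a 2nd; the next is Db3.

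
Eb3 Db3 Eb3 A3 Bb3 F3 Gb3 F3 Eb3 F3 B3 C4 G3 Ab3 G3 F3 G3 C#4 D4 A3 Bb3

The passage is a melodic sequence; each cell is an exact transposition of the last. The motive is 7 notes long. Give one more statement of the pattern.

Taking 7-note groups, the heads are Eb3, F3, G3: the pattern moves up a 2nd.
So cell 4 is A3 G3 A3 D#4 E4 B3 C4.

A3 G3 A3 D#4 E4 B3 C4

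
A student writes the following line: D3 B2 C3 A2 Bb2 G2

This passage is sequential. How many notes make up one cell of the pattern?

Try groups of 2 (3 cells in 6 notes):
D3 B2 | C3 A2 | Bb2 G2
That's a consistent down a 2nd shift per cell, and no other grouping gives one.

2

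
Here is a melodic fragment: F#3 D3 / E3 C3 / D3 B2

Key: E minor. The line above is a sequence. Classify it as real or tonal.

Every note is diatonic to E minor.
Cell 1 has -4 semitones from note 1 to 2, but cell 3 has -3 — the interval quality changes while the contour stays the same, which is the hallmark of a tonal sequence.

tonal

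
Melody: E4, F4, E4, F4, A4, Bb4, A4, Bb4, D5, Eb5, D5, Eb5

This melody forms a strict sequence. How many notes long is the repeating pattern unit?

4

12 notes total. Splitting into 3 groups of 4:
E4 F4 E4 F4 | A4 Bb4 A4 Bb4 | D5 Eb5 D5 Eb5
Each cell is the previous one up a 4th — so the unit is 4 notes.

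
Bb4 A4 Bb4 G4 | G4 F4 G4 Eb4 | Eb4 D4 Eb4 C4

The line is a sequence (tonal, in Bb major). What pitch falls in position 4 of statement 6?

D3

The unit is 4 notes. Position-4 pitches of the 3 shown cells: G4, Eb4, C4.
Carrying that down a 3rd forward: A3 → F3 → D3.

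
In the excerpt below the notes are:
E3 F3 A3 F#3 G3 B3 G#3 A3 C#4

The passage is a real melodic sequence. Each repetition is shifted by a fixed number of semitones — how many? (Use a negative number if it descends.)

2

The 3-note cells begin on E3, F#3, G#3 — each up a 2nd from the last.
E3 to F#3 spans +2 semitones.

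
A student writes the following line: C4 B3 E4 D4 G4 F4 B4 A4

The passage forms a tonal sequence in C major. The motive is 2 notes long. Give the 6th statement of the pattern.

F5 E5

Taking 2-note groups, the heads are C4, E4, G4, B4: the pattern moves up a 3rd.
Extending up a 3rd: D5 → F5.
From F5 the diatonic shape gives F5 E5.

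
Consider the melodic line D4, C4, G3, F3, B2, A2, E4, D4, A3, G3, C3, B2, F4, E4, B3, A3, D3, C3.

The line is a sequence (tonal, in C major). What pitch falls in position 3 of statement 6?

Grouping in 6s, the 3rd note of each cell is G3, A3, B3.
Extending up a 2nd: C4 → D4 → E4.

E4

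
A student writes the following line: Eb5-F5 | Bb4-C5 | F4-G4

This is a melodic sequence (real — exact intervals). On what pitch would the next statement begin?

C4

Unit = 2 notes; the statements start on Eb5, Bb4, F4, moving down a 4th each time.
One more step down a 4th gives C4.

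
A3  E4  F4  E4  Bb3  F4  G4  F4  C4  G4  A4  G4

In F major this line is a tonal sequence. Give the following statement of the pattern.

D4 A4 Bb4 A4

Taking 4-note groups, the heads are A3, Bb3, C4: the pattern moves up a 2nd.
From D4 the diatonic shape gives D4 A4 Bb4 A4.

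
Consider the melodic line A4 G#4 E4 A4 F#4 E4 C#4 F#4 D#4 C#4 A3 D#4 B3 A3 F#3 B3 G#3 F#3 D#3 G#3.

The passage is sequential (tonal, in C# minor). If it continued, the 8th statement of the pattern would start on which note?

With a 4-note motive the entries are A4, F#4, D#4, B3, G#3, each down a 3rd from the previous.
Extending the heads down a 3rd: E3 → C#3 → A2.

A2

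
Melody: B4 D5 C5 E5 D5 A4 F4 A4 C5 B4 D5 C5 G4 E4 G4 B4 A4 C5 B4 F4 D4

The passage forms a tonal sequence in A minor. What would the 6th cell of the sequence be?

D4 F4 E4 G4 F4 C4 A3

Unit = 7 notes; the statements start on B4, A4, G4, moving down a 2nd each time.
Carrying on: F4 → E4 → D4.
Statement 6 starts on D4 and keeps the same diatonic contour: D4 F4 E4 G4 F4 C4 A3.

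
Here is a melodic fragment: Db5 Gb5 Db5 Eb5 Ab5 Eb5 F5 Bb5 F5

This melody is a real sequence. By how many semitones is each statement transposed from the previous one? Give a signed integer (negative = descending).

The 3-note cells begin on Db5, Eb5, F5 — each up a 2nd from the last.
Counting half-steps from Db5 to Eb5: 2.

2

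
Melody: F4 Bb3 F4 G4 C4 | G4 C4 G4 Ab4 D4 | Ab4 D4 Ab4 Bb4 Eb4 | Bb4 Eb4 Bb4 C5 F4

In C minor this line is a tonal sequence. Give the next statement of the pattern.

C5 F4 C5 D5 G4

Taking 5-note groups, the heads are F4, G4, Ab4, Bb4: the pattern moves up a 2nd.
From C5 the diatonic shape gives C5 F4 C5 D5 G4.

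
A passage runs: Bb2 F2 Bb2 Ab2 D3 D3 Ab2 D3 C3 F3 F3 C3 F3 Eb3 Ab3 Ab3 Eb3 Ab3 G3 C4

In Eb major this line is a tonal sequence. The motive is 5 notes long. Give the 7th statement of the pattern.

The 5-note cells begin on Bb2, D3, F3, Ab3 — each up a 3rd from the last.
Continuing the starts: C4 → Eb4 → G4.
From G4 the diatonic shape gives G4 D4 G4 F4 Bb4.

G4 D4 G4 F4 Bb4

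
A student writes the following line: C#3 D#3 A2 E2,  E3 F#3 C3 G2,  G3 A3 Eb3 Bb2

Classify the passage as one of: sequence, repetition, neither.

sequence

Each 4-note cell is the previous one transposed up a 3rd.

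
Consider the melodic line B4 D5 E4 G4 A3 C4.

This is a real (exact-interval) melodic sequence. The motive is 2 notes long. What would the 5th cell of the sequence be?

Taking 2-note groups, the heads are B4, E4, A3: the pattern moves down a 5th.
Continuing the starts: D3 → G2.
So cell 5 is G2 Bb2.

G2 Bb2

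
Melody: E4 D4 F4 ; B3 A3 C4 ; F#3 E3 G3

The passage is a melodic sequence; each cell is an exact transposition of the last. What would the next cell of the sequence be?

C#3 B2 D3

Unit = 3 notes; the statements start on E4, B3, F#3, moving down a 4th each time.
So cell 4 is C#3 B2 D3.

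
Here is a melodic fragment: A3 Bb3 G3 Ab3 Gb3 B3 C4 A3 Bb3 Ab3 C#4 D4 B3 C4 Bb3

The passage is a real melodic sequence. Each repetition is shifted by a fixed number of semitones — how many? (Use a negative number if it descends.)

Unit = 5 notes; the statements start on A3, B3, C#4, moving up a 2nd each time.
A3→B3 is 59 − 57 = 2 semitones.

2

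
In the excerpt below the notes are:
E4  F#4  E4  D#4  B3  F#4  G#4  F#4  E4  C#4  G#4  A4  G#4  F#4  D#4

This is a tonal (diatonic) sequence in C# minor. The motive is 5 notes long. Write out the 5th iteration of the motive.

Unit = 5 notes; the statements start on E4, F#4, G#4, moving up a 2nd each time.
Extending up a 2nd: A4 → B4.
From B4 the diatonic shape gives B4 C#5 B4 A4 F#4.

B4 C#5 B4 A4 F#4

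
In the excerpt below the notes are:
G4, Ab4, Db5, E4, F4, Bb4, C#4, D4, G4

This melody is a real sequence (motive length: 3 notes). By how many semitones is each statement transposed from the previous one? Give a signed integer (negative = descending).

Taking 3-note groups, the heads are G4, E4, C#4: the pattern moves down a 3rd.
G4 to E4 spans -3 semitones.

-3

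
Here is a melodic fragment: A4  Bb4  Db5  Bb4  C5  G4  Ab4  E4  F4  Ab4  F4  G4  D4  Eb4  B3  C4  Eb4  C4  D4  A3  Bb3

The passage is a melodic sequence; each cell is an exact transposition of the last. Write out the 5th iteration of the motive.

With a 7-note motive the entries are A4, E4, B3, each down a 4th from the previous.
Carrying on: F#3 → C#3.
From C#3 the exact shape gives C#3 D3 F3 D3 E3 B2 C3.

C#3 D3 F3 D3 E3 B2 C3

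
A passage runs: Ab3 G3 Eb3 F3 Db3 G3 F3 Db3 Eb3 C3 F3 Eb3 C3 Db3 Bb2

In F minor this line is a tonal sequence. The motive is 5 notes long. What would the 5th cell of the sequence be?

Db3 C3 Ab2 Bb2 G2

Taking 5-note groups, the heads are Ab3, G3, F3: the pattern moves down a 2nd.
Extending down a 2nd: Eb3 → Db3.
So cell 5 is Db3 C3 Ab2 Bb2 G2.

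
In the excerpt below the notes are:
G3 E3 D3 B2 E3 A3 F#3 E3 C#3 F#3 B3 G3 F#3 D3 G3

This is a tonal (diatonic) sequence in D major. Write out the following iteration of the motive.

C#4 A3 G3 E3 A3

With a 5-note motive the entries are G3, A3, B3, each up a 2nd from the previous.
Statement 4 starts on C#4 and keeps the same diatonic contour: C#4 A3 G3 E3 A3.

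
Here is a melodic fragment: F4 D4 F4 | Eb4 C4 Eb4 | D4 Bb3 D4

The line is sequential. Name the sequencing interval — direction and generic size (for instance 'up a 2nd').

Taking 3-note groups, the heads are F4, Eb4, D4: the pattern moves down a 2nd.
From F4 to Eb4: down a 2nd.

down a 2nd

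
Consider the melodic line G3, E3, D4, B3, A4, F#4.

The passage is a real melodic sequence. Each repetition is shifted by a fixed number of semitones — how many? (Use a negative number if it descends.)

Taking 2-note groups, the heads are G3, D4, A4: the pattern moves up a 5th.
G3 to D4 spans +7 semitones.

7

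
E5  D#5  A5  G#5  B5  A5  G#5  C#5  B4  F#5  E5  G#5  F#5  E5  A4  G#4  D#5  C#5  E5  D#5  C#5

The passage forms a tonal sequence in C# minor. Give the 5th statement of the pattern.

D#4 C#4 G#4 F#4 A4 G#4 F#4

The 7-note cells begin on E5, C#5, A4 — each down a 3rd from the last.
Continuing the starts: F#4 → D#4.
Statement 5 starts on D#4 and keeps the same diatonic contour: D#4 C#4 G#4 F#4 A4 G#4 F#4.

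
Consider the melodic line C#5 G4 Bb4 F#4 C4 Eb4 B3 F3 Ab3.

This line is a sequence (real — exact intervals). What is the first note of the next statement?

E3

The 3-note cells begin on C#5, F#4, B3 — each down a 5th from the last.
One more step down a 5th gives E3.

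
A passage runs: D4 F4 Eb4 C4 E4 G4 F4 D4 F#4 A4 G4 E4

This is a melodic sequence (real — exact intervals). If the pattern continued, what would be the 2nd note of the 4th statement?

Grouping in 4s, the 2nd note of each cell is F4, G4, A4.
One more up a 2nd gives B4.

B4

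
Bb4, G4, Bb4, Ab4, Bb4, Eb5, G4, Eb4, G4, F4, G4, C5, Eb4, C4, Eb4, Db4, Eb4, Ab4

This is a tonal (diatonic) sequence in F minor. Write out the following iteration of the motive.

Taking 6-note groups, the heads are Bb4, G4, Eb4: the pattern moves down a 3rd.
From C4 the diatonic shape gives C4 Ab3 C4 Bb3 C4 F4.

C4 Ab3 C4 Bb3 C4 F4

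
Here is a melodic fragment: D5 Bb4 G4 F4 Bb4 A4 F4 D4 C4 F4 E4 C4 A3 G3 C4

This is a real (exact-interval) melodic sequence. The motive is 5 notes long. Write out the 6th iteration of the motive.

C#3 A2 F#2 E2 A2

Taking 5-note groups, the heads are D5, A4, E4: the pattern moves down a 4th.
Continuing the starts: B3 → F#3 → C#3.
So cell 6 is C#3 A2 F#2 E2 A2.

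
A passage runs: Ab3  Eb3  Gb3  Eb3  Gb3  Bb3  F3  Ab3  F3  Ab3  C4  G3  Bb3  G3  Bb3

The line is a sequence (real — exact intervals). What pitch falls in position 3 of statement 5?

The unit is 5 notes. Position-3 pitches of the 3 shown cells: Gb3, Ab3, Bb3.
Each moves up a 2nd. Continuing: C4 → D4.

D4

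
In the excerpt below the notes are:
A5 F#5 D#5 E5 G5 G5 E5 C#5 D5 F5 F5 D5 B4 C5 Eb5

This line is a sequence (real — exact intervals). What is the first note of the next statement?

The 5-note cells begin on A5, G5, F5 — each down a 2nd from the last.
One more step down a 2nd gives Eb5.

Eb5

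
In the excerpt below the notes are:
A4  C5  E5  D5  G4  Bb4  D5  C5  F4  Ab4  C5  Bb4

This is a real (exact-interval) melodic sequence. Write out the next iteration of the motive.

Eb4 Gb4 Bb4 Ab4

Taking 4-note groups, the heads are A4, G4, F4: the pattern moves down a 2nd.
Statement 4 starts on Eb4 and keeps the same exact contour: Eb4 Gb4 Bb4 Ab4.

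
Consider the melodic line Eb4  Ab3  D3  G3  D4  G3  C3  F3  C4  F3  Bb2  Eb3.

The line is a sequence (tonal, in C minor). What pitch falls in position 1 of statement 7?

F3

With 4-note cells, note 1 of each statement runs Eb4, D4, C4.
Carrying that down a 2nd forward: Bb3 → Ab3 → G3 → F3.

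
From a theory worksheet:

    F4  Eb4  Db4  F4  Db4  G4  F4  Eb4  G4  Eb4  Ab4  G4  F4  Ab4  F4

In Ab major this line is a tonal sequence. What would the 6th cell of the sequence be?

Db5 C5 Bb4 Db5 Bb4

The 5-note cells begin on F4, G4, Ab4 — each up a 2nd from the last.
Extending up a 2nd: Bb4 → C5 → Db5.
From Db5 the diatonic shape gives Db5 C5 Bb4 Db5 Bb4.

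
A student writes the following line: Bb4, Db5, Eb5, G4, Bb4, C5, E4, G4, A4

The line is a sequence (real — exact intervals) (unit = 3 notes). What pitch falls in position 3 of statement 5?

D#4

Grouping in 3s, the 3rd note of each cell is Eb5, C5, A4.
Extending down a 3rd: F#4 → D#4.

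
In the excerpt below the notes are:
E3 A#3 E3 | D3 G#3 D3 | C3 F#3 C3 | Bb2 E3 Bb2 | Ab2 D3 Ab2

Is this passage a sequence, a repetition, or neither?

Each 3-note cell is the previous one transposed down a 2nd.

sequence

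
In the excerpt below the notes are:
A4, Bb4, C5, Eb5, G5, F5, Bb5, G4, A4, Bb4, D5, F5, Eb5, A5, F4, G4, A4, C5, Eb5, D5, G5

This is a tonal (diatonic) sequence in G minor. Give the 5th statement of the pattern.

D4 Eb4 F4 A4 C5 Bb4 Eb5

Taking 7-note groups, the heads are A4, G4, F4: the pattern moves down a 2nd.
Carrying on: Eb4 → D4.
So cell 5 is D4 Eb4 F4 A4 C5 Bb4 Eb5.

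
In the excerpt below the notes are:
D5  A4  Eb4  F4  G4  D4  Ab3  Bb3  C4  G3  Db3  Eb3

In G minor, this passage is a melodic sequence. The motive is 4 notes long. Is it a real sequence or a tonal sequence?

Each cell has the same semitone pattern (-5, -6, 2) — intervals are preserved exactly.
And Ab3 lies outside G minor, so the sequence is real rather than tonal.

real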